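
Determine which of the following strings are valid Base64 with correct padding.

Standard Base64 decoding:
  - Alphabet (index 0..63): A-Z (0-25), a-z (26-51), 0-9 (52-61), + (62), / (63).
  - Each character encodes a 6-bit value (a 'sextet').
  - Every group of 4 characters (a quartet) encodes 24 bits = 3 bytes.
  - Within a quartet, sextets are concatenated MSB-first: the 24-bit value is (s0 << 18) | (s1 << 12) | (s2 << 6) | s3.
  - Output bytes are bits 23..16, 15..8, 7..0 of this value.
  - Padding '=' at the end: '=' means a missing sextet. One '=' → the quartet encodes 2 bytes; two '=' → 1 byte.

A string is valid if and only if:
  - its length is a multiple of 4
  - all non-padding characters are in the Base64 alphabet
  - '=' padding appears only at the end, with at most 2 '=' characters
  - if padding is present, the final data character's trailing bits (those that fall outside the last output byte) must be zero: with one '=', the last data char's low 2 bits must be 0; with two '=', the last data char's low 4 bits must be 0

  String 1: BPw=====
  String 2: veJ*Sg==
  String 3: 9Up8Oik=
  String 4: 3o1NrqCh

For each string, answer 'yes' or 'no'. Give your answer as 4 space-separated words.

String 1: 'BPw=====' → invalid (5 pad chars (max 2))
String 2: 'veJ*Sg==' → invalid (bad char(s): ['*'])
String 3: '9Up8Oik=' → valid
String 4: '3o1NrqCh' → valid

Answer: no no yes yes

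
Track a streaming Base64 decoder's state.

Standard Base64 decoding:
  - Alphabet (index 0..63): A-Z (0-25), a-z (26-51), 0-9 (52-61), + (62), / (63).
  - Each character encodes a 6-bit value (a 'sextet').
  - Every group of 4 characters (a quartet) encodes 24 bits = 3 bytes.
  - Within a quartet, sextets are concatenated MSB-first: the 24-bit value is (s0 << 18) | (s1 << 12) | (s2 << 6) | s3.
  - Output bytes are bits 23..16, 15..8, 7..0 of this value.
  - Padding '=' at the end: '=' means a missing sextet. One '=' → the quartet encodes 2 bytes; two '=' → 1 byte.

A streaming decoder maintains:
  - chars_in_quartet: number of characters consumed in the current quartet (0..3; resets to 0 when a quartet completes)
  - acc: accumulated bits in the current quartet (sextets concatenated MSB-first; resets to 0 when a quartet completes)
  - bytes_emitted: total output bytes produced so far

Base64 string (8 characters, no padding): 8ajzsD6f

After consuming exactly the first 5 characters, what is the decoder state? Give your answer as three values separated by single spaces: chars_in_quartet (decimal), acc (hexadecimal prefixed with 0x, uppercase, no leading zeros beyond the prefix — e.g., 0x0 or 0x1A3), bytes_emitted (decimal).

Answer: 1 0x2C 3

Derivation:
After char 0 ('8'=60): chars_in_quartet=1 acc=0x3C bytes_emitted=0
After char 1 ('a'=26): chars_in_quartet=2 acc=0xF1A bytes_emitted=0
After char 2 ('j'=35): chars_in_quartet=3 acc=0x3C6A3 bytes_emitted=0
After char 3 ('z'=51): chars_in_quartet=4 acc=0xF1A8F3 -> emit F1 A8 F3, reset; bytes_emitted=3
After char 4 ('s'=44): chars_in_quartet=1 acc=0x2C bytes_emitted=3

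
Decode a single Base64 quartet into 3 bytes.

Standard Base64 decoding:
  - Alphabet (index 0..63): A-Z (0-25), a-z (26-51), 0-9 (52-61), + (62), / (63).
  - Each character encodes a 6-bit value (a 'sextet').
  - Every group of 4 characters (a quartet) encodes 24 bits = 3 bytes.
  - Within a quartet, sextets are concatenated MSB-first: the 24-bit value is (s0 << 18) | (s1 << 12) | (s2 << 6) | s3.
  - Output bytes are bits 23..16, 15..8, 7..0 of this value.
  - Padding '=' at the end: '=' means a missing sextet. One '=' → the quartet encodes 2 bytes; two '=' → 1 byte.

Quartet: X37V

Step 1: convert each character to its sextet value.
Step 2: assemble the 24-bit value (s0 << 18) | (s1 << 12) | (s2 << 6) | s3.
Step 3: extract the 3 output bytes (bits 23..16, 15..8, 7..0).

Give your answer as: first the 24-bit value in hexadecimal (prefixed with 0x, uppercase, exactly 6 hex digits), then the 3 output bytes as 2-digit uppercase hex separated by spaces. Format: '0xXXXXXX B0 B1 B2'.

Sextets: X=23, 3=55, 7=59, V=21
24-bit: (23<<18) | (55<<12) | (59<<6) | 21
      = 0x5C0000 | 0x037000 | 0x000EC0 | 0x000015
      = 0x5F7ED5
Bytes: (v>>16)&0xFF=5F, (v>>8)&0xFF=7E, v&0xFF=D5

Answer: 0x5F7ED5 5F 7E D5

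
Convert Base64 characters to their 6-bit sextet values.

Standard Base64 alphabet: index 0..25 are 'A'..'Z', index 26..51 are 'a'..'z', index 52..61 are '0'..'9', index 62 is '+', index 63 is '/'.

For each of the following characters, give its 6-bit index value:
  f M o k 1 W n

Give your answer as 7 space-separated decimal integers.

Answer: 31 12 40 36 53 22 39

Derivation:
'f': a..z range, 26 + ord('f') − ord('a') = 31
'M': A..Z range, ord('M') − ord('A') = 12
'o': a..z range, 26 + ord('o') − ord('a') = 40
'k': a..z range, 26 + ord('k') − ord('a') = 36
'1': 0..9 range, 52 + ord('1') − ord('0') = 53
'W': A..Z range, ord('W') − ord('A') = 22
'n': a..z range, 26 + ord('n') − ord('a') = 39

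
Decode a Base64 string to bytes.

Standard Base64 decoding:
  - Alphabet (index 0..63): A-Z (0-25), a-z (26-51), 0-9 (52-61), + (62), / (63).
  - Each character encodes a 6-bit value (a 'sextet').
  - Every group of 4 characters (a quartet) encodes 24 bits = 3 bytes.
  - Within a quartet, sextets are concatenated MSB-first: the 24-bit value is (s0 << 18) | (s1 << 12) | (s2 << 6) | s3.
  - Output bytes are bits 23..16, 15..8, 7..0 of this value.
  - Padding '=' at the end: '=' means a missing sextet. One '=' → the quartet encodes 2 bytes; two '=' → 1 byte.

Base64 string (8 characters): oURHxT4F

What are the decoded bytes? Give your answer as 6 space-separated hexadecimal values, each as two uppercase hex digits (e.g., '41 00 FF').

Answer: A1 44 47 C5 3E 05

Derivation:
After char 0 ('o'=40): chars_in_quartet=1 acc=0x28 bytes_emitted=0
After char 1 ('U'=20): chars_in_quartet=2 acc=0xA14 bytes_emitted=0
After char 2 ('R'=17): chars_in_quartet=3 acc=0x28511 bytes_emitted=0
After char 3 ('H'=7): chars_in_quartet=4 acc=0xA14447 -> emit A1 44 47, reset; bytes_emitted=3
After char 4 ('x'=49): chars_in_quartet=1 acc=0x31 bytes_emitted=3
After char 5 ('T'=19): chars_in_quartet=2 acc=0xC53 bytes_emitted=3
After char 6 ('4'=56): chars_in_quartet=3 acc=0x314F8 bytes_emitted=3
After char 7 ('F'=5): chars_in_quartet=4 acc=0xC53E05 -> emit C5 3E 05, reset; bytes_emitted=6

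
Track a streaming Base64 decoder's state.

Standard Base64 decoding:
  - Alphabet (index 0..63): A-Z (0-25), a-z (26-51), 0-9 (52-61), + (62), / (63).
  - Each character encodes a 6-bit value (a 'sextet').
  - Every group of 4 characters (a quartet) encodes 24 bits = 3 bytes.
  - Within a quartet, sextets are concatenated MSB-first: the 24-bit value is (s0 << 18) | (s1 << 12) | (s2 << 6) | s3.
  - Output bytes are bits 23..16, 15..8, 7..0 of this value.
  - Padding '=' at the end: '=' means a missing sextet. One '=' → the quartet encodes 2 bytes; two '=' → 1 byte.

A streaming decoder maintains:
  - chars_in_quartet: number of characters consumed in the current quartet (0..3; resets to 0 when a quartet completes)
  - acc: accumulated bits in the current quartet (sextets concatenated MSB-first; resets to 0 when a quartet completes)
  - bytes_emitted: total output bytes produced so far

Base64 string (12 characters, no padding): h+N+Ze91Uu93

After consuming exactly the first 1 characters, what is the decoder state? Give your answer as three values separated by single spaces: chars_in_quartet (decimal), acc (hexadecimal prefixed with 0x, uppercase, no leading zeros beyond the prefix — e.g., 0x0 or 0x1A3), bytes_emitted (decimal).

Answer: 1 0x21 0

Derivation:
After char 0 ('h'=33): chars_in_quartet=1 acc=0x21 bytes_emitted=0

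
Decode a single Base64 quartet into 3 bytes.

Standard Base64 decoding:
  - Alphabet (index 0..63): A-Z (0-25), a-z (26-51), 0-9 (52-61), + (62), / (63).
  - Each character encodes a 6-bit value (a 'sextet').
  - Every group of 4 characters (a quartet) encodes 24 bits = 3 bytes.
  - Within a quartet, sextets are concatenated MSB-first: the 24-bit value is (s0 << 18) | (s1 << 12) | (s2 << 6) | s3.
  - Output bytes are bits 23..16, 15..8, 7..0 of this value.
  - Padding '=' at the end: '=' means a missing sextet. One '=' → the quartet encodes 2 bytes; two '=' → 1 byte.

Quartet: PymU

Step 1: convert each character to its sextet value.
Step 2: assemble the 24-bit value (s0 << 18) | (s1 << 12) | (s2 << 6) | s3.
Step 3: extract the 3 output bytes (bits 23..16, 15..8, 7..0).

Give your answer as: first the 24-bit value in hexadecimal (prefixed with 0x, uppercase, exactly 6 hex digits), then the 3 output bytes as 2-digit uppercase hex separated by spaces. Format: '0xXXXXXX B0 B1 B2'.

Sextets: P=15, y=50, m=38, U=20
24-bit: (15<<18) | (50<<12) | (38<<6) | 20
      = 0x3C0000 | 0x032000 | 0x000980 | 0x000014
      = 0x3F2994
Bytes: (v>>16)&0xFF=3F, (v>>8)&0xFF=29, v&0xFF=94

Answer: 0x3F2994 3F 29 94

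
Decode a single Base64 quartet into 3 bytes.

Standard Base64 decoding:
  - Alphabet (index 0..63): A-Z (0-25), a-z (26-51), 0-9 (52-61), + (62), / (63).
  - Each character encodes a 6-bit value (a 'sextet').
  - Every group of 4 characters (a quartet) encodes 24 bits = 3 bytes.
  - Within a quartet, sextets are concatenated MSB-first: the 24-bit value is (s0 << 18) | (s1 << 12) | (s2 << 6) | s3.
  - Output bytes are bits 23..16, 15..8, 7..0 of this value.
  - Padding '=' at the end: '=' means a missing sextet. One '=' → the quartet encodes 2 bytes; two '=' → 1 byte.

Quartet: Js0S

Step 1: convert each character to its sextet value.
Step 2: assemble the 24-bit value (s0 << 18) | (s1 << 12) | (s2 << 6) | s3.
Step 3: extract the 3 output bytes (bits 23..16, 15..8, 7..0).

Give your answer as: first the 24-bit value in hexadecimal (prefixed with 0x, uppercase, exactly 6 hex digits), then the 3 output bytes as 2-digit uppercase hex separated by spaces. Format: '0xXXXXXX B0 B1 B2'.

Sextets: J=9, s=44, 0=52, S=18
24-bit: (9<<18) | (44<<12) | (52<<6) | 18
      = 0x240000 | 0x02C000 | 0x000D00 | 0x000012
      = 0x26CD12
Bytes: (v>>16)&0xFF=26, (v>>8)&0xFF=CD, v&0xFF=12

Answer: 0x26CD12 26 CD 12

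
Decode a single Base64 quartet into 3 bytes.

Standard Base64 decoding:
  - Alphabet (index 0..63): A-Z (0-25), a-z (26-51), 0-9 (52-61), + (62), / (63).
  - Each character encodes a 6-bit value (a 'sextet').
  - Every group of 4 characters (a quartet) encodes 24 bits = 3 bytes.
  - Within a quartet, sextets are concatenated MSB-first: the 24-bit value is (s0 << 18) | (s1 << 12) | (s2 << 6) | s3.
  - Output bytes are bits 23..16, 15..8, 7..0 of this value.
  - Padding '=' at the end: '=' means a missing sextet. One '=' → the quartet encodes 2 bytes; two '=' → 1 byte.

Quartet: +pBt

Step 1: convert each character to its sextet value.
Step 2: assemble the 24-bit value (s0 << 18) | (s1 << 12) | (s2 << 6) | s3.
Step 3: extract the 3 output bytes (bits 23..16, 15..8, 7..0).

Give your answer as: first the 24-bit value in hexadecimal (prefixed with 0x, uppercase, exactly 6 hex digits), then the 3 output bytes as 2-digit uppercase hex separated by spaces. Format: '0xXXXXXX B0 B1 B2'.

Answer: 0xFA906D FA 90 6D

Derivation:
Sextets: +=62, p=41, B=1, t=45
24-bit: (62<<18) | (41<<12) | (1<<6) | 45
      = 0xF80000 | 0x029000 | 0x000040 | 0x00002D
      = 0xFA906D
Bytes: (v>>16)&0xFF=FA, (v>>8)&0xFF=90, v&0xFF=6D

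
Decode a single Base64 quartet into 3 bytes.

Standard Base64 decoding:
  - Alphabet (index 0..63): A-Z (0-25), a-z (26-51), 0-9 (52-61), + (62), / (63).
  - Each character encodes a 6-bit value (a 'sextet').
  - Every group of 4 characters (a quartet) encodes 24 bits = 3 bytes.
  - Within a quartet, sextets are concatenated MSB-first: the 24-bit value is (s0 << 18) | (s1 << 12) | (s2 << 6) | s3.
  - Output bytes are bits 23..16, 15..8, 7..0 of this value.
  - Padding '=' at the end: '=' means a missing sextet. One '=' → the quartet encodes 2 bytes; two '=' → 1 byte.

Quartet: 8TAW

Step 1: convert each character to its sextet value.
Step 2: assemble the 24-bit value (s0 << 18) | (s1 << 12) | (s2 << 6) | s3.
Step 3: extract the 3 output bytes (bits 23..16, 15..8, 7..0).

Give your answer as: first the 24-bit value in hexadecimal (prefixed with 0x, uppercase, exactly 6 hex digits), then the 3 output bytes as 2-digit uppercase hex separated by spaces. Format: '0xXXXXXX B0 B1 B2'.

Answer: 0xF13016 F1 30 16

Derivation:
Sextets: 8=60, T=19, A=0, W=22
24-bit: (60<<18) | (19<<12) | (0<<6) | 22
      = 0xF00000 | 0x013000 | 0x000000 | 0x000016
      = 0xF13016
Bytes: (v>>16)&0xFF=F1, (v>>8)&0xFF=30, v&0xFF=16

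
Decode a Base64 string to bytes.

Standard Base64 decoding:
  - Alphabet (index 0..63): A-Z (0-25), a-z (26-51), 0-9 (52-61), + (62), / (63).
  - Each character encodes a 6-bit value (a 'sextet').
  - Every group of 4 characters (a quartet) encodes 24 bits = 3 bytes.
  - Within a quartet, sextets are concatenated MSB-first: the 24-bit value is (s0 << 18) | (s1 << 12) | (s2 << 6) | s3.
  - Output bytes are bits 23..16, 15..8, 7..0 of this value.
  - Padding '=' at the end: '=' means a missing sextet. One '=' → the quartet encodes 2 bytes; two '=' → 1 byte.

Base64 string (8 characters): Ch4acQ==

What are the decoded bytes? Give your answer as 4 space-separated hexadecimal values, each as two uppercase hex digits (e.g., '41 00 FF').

After char 0 ('C'=2): chars_in_quartet=1 acc=0x2 bytes_emitted=0
After char 1 ('h'=33): chars_in_quartet=2 acc=0xA1 bytes_emitted=0
After char 2 ('4'=56): chars_in_quartet=3 acc=0x2878 bytes_emitted=0
After char 3 ('a'=26): chars_in_quartet=4 acc=0xA1E1A -> emit 0A 1E 1A, reset; bytes_emitted=3
After char 4 ('c'=28): chars_in_quartet=1 acc=0x1C bytes_emitted=3
After char 5 ('Q'=16): chars_in_quartet=2 acc=0x710 bytes_emitted=3
Padding '==': partial quartet acc=0x710 -> emit 71; bytes_emitted=4

Answer: 0A 1E 1A 71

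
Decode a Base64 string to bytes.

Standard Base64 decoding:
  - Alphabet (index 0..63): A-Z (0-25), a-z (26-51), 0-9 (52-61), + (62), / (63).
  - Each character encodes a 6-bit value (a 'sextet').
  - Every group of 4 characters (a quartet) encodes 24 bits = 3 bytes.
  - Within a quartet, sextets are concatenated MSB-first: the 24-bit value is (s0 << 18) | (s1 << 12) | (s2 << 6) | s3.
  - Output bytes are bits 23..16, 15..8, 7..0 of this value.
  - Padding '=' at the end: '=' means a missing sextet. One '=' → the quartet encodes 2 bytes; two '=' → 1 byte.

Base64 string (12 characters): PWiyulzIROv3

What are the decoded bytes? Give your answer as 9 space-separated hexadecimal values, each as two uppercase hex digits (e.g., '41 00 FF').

After char 0 ('P'=15): chars_in_quartet=1 acc=0xF bytes_emitted=0
After char 1 ('W'=22): chars_in_quartet=2 acc=0x3D6 bytes_emitted=0
After char 2 ('i'=34): chars_in_quartet=3 acc=0xF5A2 bytes_emitted=0
After char 3 ('y'=50): chars_in_quartet=4 acc=0x3D68B2 -> emit 3D 68 B2, reset; bytes_emitted=3
After char 4 ('u'=46): chars_in_quartet=1 acc=0x2E bytes_emitted=3
After char 5 ('l'=37): chars_in_quartet=2 acc=0xBA5 bytes_emitted=3
After char 6 ('z'=51): chars_in_quartet=3 acc=0x2E973 bytes_emitted=3
After char 7 ('I'=8): chars_in_quartet=4 acc=0xBA5CC8 -> emit BA 5C C8, reset; bytes_emitted=6
After char 8 ('R'=17): chars_in_quartet=1 acc=0x11 bytes_emitted=6
After char 9 ('O'=14): chars_in_quartet=2 acc=0x44E bytes_emitted=6
After char 10 ('v'=47): chars_in_quartet=3 acc=0x113AF bytes_emitted=6
After char 11 ('3'=55): chars_in_quartet=4 acc=0x44EBF7 -> emit 44 EB F7, reset; bytes_emitted=9

Answer: 3D 68 B2 BA 5C C8 44 EB F7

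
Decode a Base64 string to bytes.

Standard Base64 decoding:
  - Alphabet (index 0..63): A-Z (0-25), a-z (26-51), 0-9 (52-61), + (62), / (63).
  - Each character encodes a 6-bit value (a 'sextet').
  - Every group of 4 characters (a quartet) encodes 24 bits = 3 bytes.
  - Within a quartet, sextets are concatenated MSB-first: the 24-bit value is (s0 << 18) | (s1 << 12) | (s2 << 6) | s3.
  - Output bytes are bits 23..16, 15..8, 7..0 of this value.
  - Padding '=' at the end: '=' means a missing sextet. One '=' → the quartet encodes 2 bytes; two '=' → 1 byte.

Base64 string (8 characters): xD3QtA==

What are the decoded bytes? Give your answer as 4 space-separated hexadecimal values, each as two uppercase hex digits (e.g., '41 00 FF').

After char 0 ('x'=49): chars_in_quartet=1 acc=0x31 bytes_emitted=0
After char 1 ('D'=3): chars_in_quartet=2 acc=0xC43 bytes_emitted=0
After char 2 ('3'=55): chars_in_quartet=3 acc=0x310F7 bytes_emitted=0
After char 3 ('Q'=16): chars_in_quartet=4 acc=0xC43DD0 -> emit C4 3D D0, reset; bytes_emitted=3
After char 4 ('t'=45): chars_in_quartet=1 acc=0x2D bytes_emitted=3
After char 5 ('A'=0): chars_in_quartet=2 acc=0xB40 bytes_emitted=3
Padding '==': partial quartet acc=0xB40 -> emit B4; bytes_emitted=4

Answer: C4 3D D0 B4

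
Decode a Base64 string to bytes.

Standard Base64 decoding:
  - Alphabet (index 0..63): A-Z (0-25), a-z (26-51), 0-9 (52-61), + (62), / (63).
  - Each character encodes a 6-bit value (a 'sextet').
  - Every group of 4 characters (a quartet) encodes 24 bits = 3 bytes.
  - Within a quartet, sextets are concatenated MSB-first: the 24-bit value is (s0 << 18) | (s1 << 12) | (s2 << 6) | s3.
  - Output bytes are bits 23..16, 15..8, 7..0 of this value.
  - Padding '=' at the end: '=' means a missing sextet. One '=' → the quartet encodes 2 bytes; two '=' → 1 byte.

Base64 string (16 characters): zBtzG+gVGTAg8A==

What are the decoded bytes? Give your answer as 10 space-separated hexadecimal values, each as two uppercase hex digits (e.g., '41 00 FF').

After char 0 ('z'=51): chars_in_quartet=1 acc=0x33 bytes_emitted=0
After char 1 ('B'=1): chars_in_quartet=2 acc=0xCC1 bytes_emitted=0
After char 2 ('t'=45): chars_in_quartet=3 acc=0x3306D bytes_emitted=0
After char 3 ('z'=51): chars_in_quartet=4 acc=0xCC1B73 -> emit CC 1B 73, reset; bytes_emitted=3
After char 4 ('G'=6): chars_in_quartet=1 acc=0x6 bytes_emitted=3
After char 5 ('+'=62): chars_in_quartet=2 acc=0x1BE bytes_emitted=3
After char 6 ('g'=32): chars_in_quartet=3 acc=0x6FA0 bytes_emitted=3
After char 7 ('V'=21): chars_in_quartet=4 acc=0x1BE815 -> emit 1B E8 15, reset; bytes_emitted=6
After char 8 ('G'=6): chars_in_quartet=1 acc=0x6 bytes_emitted=6
After char 9 ('T'=19): chars_in_quartet=2 acc=0x193 bytes_emitted=6
After char 10 ('A'=0): chars_in_quartet=3 acc=0x64C0 bytes_emitted=6
After char 11 ('g'=32): chars_in_quartet=4 acc=0x193020 -> emit 19 30 20, reset; bytes_emitted=9
After char 12 ('8'=60): chars_in_quartet=1 acc=0x3C bytes_emitted=9
After char 13 ('A'=0): chars_in_quartet=2 acc=0xF00 bytes_emitted=9
Padding '==': partial quartet acc=0xF00 -> emit F0; bytes_emitted=10

Answer: CC 1B 73 1B E8 15 19 30 20 F0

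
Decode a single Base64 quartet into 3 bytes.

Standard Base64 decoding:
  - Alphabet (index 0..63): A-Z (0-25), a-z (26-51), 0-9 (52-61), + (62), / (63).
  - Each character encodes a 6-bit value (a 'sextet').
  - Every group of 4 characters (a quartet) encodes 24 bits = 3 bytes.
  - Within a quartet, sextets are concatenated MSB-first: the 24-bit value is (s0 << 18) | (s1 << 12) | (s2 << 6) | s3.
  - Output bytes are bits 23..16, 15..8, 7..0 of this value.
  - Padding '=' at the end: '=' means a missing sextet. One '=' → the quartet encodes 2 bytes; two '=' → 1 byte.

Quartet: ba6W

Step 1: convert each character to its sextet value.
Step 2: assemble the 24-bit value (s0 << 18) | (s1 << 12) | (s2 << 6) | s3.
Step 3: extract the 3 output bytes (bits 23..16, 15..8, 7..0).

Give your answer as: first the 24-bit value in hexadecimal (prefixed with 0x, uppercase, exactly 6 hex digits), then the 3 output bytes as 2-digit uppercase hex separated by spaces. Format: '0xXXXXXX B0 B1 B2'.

Sextets: b=27, a=26, 6=58, W=22
24-bit: (27<<18) | (26<<12) | (58<<6) | 22
      = 0x6C0000 | 0x01A000 | 0x000E80 | 0x000016
      = 0x6DAE96
Bytes: (v>>16)&0xFF=6D, (v>>8)&0xFF=AE, v&0xFF=96

Answer: 0x6DAE96 6D AE 96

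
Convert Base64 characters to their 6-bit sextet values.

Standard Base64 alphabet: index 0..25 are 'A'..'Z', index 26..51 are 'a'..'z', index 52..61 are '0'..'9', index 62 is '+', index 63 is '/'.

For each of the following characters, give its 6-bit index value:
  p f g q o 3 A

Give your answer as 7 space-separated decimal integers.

Answer: 41 31 32 42 40 55 0

Derivation:
'p': a..z range, 26 + ord('p') − ord('a') = 41
'f': a..z range, 26 + ord('f') − ord('a') = 31
'g': a..z range, 26 + ord('g') − ord('a') = 32
'q': a..z range, 26 + ord('q') − ord('a') = 42
'o': a..z range, 26 + ord('o') − ord('a') = 40
'3': 0..9 range, 52 + ord('3') − ord('0') = 55
'A': A..Z range, ord('A') − ord('A') = 0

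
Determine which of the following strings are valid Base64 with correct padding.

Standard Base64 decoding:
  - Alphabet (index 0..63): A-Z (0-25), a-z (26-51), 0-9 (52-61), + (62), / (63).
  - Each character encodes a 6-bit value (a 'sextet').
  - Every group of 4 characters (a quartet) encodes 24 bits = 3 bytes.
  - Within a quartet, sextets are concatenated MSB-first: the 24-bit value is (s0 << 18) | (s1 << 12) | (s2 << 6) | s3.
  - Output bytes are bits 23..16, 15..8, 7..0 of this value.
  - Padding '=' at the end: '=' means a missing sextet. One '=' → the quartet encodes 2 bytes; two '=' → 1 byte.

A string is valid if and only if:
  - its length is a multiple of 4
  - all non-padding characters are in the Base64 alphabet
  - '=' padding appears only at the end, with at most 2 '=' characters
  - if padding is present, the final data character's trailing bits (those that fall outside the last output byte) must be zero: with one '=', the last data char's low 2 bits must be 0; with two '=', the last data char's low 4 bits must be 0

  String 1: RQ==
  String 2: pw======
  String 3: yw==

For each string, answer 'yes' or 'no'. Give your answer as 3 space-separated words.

String 1: 'RQ==' → valid
String 2: 'pw======' → invalid (6 pad chars (max 2))
String 3: 'yw==' → valid

Answer: yes no yes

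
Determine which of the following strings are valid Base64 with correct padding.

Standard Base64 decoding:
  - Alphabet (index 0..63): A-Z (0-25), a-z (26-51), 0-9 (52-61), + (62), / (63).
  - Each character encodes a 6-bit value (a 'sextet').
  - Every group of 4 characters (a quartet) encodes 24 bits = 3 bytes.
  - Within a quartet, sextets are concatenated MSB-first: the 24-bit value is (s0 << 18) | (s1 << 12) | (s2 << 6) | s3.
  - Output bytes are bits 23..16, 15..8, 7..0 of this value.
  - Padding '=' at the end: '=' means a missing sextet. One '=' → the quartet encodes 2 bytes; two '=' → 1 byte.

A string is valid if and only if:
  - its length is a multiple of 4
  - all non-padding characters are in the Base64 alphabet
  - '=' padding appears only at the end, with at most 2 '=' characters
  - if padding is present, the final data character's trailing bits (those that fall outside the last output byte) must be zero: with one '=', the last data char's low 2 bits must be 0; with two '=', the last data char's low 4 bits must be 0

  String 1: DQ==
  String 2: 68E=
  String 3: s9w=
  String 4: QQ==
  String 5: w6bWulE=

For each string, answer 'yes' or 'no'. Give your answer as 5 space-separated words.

String 1: 'DQ==' → valid
String 2: '68E=' → valid
String 3: 's9w=' → valid
String 4: 'QQ==' → valid
String 5: 'w6bWulE=' → valid

Answer: yes yes yes yes yes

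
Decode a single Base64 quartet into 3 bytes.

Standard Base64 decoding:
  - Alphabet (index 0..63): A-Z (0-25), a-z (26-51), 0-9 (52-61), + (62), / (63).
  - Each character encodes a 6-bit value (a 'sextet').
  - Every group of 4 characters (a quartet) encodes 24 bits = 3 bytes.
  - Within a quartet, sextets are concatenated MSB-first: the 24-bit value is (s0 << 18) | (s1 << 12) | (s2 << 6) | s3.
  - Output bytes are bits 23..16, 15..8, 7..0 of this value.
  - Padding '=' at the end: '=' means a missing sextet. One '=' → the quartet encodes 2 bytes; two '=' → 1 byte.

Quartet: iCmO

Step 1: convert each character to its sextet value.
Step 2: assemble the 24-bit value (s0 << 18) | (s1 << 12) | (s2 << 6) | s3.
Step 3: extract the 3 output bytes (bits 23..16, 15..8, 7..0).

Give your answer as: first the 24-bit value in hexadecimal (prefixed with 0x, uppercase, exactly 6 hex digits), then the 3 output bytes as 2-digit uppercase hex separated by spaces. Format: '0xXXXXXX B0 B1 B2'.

Answer: 0x88298E 88 29 8E

Derivation:
Sextets: i=34, C=2, m=38, O=14
24-bit: (34<<18) | (2<<12) | (38<<6) | 14
      = 0x880000 | 0x002000 | 0x000980 | 0x00000E
      = 0x88298E
Bytes: (v>>16)&0xFF=88, (v>>8)&0xFF=29, v&0xFF=8E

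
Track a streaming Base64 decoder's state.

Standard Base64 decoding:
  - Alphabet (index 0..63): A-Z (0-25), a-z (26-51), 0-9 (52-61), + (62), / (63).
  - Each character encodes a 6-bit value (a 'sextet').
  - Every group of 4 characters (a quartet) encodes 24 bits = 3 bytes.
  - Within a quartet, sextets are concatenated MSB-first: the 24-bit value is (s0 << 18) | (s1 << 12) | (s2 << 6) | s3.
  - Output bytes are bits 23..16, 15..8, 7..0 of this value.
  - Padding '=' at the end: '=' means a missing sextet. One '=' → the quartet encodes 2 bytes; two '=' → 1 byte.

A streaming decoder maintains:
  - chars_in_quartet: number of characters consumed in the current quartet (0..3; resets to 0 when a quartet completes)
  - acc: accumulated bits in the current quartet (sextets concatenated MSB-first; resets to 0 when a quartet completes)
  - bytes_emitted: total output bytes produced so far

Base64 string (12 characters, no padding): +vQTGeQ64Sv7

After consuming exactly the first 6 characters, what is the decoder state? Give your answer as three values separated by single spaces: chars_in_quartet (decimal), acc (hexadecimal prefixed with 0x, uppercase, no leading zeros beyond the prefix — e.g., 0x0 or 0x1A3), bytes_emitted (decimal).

Answer: 2 0x19E 3

Derivation:
After char 0 ('+'=62): chars_in_quartet=1 acc=0x3E bytes_emitted=0
After char 1 ('v'=47): chars_in_quartet=2 acc=0xFAF bytes_emitted=0
After char 2 ('Q'=16): chars_in_quartet=3 acc=0x3EBD0 bytes_emitted=0
After char 3 ('T'=19): chars_in_quartet=4 acc=0xFAF413 -> emit FA F4 13, reset; bytes_emitted=3
After char 4 ('G'=6): chars_in_quartet=1 acc=0x6 bytes_emitted=3
After char 5 ('e'=30): chars_in_quartet=2 acc=0x19E bytes_emitted=3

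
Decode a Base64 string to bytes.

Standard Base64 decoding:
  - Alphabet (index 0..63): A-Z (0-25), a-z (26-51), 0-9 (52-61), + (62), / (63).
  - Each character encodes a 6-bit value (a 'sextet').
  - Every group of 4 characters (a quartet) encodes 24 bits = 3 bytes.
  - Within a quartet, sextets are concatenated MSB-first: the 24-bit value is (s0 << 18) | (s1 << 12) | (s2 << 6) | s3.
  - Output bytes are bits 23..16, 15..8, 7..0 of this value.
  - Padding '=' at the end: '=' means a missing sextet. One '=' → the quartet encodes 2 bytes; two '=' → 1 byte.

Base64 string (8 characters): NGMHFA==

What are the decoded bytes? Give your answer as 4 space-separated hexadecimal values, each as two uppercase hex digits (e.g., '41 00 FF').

After char 0 ('N'=13): chars_in_quartet=1 acc=0xD bytes_emitted=0
After char 1 ('G'=6): chars_in_quartet=2 acc=0x346 bytes_emitted=0
After char 2 ('M'=12): chars_in_quartet=3 acc=0xD18C bytes_emitted=0
After char 3 ('H'=7): chars_in_quartet=4 acc=0x346307 -> emit 34 63 07, reset; bytes_emitted=3
After char 4 ('F'=5): chars_in_quartet=1 acc=0x5 bytes_emitted=3
After char 5 ('A'=0): chars_in_quartet=2 acc=0x140 bytes_emitted=3
Padding '==': partial quartet acc=0x140 -> emit 14; bytes_emitted=4

Answer: 34 63 07 14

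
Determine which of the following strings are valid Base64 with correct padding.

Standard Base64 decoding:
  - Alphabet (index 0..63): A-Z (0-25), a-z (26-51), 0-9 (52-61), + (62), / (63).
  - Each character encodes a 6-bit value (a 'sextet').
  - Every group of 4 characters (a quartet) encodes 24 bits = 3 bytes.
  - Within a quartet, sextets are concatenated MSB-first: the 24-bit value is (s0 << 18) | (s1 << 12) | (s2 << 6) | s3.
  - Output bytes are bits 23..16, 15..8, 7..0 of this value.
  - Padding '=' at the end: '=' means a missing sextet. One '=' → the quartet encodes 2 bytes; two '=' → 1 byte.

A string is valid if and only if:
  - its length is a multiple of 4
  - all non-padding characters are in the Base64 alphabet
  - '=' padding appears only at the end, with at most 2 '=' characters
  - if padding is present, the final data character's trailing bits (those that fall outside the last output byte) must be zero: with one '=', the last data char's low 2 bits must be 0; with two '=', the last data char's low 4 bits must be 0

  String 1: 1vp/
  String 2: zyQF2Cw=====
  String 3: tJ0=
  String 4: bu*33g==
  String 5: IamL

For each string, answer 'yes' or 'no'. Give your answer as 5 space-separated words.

String 1: '1vp/' → valid
String 2: 'zyQF2Cw=====' → invalid (5 pad chars (max 2))
String 3: 'tJ0=' → valid
String 4: 'bu*33g==' → invalid (bad char(s): ['*'])
String 5: 'IamL' → valid

Answer: yes no yes no yes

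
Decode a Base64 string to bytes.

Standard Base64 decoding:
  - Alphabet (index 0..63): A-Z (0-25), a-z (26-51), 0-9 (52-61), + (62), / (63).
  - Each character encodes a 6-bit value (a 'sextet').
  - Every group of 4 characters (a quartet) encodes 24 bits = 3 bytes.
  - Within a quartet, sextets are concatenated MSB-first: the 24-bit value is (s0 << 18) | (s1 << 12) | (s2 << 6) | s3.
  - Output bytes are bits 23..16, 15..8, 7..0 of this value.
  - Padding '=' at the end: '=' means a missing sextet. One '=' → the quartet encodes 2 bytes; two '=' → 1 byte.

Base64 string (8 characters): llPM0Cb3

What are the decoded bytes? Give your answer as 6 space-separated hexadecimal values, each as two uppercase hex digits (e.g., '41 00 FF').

Answer: 96 53 CC D0 26 F7

Derivation:
After char 0 ('l'=37): chars_in_quartet=1 acc=0x25 bytes_emitted=0
After char 1 ('l'=37): chars_in_quartet=2 acc=0x965 bytes_emitted=0
After char 2 ('P'=15): chars_in_quartet=3 acc=0x2594F bytes_emitted=0
After char 3 ('M'=12): chars_in_quartet=4 acc=0x9653CC -> emit 96 53 CC, reset; bytes_emitted=3
After char 4 ('0'=52): chars_in_quartet=1 acc=0x34 bytes_emitted=3
After char 5 ('C'=2): chars_in_quartet=2 acc=0xD02 bytes_emitted=3
After char 6 ('b'=27): chars_in_quartet=3 acc=0x3409B bytes_emitted=3
After char 7 ('3'=55): chars_in_quartet=4 acc=0xD026F7 -> emit D0 26 F7, reset; bytes_emitted=6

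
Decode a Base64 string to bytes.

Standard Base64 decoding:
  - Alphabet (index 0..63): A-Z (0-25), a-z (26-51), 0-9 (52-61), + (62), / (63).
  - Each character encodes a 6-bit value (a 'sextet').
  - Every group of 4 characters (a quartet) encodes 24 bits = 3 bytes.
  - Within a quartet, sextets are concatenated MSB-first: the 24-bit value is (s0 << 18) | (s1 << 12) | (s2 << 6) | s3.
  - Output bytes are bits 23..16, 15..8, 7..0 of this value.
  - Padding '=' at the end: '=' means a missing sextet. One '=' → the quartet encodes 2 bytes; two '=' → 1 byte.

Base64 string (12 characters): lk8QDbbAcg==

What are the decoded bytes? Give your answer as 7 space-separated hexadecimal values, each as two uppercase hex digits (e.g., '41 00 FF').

After char 0 ('l'=37): chars_in_quartet=1 acc=0x25 bytes_emitted=0
After char 1 ('k'=36): chars_in_quartet=2 acc=0x964 bytes_emitted=0
After char 2 ('8'=60): chars_in_quartet=3 acc=0x2593C bytes_emitted=0
After char 3 ('Q'=16): chars_in_quartet=4 acc=0x964F10 -> emit 96 4F 10, reset; bytes_emitted=3
After char 4 ('D'=3): chars_in_quartet=1 acc=0x3 bytes_emitted=3
After char 5 ('b'=27): chars_in_quartet=2 acc=0xDB bytes_emitted=3
After char 6 ('b'=27): chars_in_quartet=3 acc=0x36DB bytes_emitted=3
After char 7 ('A'=0): chars_in_quartet=4 acc=0xDB6C0 -> emit 0D B6 C0, reset; bytes_emitted=6
After char 8 ('c'=28): chars_in_quartet=1 acc=0x1C bytes_emitted=6
After char 9 ('g'=32): chars_in_quartet=2 acc=0x720 bytes_emitted=6
Padding '==': partial quartet acc=0x720 -> emit 72; bytes_emitted=7

Answer: 96 4F 10 0D B6 C0 72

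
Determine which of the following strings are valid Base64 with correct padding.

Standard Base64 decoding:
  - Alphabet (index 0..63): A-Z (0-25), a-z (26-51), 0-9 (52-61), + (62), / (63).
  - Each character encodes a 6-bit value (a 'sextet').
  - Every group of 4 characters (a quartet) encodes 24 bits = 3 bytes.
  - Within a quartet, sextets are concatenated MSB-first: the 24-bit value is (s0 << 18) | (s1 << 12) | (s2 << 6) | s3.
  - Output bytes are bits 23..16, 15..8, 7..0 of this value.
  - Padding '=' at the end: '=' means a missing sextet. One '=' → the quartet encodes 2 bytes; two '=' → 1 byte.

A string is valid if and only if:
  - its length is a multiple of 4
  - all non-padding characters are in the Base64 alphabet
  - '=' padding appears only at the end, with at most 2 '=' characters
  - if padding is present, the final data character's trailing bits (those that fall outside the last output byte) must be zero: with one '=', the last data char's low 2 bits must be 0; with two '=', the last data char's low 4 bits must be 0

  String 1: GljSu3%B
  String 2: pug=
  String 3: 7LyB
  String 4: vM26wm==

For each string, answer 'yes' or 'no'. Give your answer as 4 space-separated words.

Answer: no yes yes no

Derivation:
String 1: 'GljSu3%B' → invalid (bad char(s): ['%'])
String 2: 'pug=' → valid
String 3: '7LyB' → valid
String 4: 'vM26wm==' → invalid (bad trailing bits)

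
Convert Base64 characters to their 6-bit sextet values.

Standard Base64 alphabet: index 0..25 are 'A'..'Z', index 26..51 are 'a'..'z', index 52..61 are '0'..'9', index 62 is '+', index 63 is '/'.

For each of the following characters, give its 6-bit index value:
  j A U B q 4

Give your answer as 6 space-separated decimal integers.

'j': a..z range, 26 + ord('j') − ord('a') = 35
'A': A..Z range, ord('A') − ord('A') = 0
'U': A..Z range, ord('U') − ord('A') = 20
'B': A..Z range, ord('B') − ord('A') = 1
'q': a..z range, 26 + ord('q') − ord('a') = 42
'4': 0..9 range, 52 + ord('4') − ord('0') = 56

Answer: 35 0 20 1 42 56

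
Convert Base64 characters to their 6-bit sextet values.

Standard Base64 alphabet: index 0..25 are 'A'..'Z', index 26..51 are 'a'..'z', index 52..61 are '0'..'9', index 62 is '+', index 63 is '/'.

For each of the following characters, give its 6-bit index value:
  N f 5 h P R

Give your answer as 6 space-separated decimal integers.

'N': A..Z range, ord('N') − ord('A') = 13
'f': a..z range, 26 + ord('f') − ord('a') = 31
'5': 0..9 range, 52 + ord('5') − ord('0') = 57
'h': a..z range, 26 + ord('h') − ord('a') = 33
'P': A..Z range, ord('P') − ord('A') = 15
'R': A..Z range, ord('R') − ord('A') = 17

Answer: 13 31 57 33 15 17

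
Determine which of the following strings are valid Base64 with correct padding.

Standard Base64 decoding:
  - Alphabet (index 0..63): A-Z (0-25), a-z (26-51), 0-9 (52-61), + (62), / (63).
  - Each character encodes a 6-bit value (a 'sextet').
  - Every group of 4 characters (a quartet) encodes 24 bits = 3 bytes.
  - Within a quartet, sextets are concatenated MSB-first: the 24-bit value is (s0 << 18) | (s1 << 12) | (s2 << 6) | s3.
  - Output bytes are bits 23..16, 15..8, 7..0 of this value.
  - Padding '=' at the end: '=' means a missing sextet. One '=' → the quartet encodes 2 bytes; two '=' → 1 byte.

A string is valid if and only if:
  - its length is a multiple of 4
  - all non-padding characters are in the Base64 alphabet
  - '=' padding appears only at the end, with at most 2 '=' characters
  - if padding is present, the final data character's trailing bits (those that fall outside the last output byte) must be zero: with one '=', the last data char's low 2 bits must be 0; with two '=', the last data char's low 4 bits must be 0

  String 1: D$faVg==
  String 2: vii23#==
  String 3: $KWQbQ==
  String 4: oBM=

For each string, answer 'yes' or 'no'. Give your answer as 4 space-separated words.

String 1: 'D$faVg==' → invalid (bad char(s): ['$'])
String 2: 'vii23#==' → invalid (bad char(s): ['#'])
String 3: '$KWQbQ==' → invalid (bad char(s): ['$'])
String 4: 'oBM=' → valid

Answer: no no no yes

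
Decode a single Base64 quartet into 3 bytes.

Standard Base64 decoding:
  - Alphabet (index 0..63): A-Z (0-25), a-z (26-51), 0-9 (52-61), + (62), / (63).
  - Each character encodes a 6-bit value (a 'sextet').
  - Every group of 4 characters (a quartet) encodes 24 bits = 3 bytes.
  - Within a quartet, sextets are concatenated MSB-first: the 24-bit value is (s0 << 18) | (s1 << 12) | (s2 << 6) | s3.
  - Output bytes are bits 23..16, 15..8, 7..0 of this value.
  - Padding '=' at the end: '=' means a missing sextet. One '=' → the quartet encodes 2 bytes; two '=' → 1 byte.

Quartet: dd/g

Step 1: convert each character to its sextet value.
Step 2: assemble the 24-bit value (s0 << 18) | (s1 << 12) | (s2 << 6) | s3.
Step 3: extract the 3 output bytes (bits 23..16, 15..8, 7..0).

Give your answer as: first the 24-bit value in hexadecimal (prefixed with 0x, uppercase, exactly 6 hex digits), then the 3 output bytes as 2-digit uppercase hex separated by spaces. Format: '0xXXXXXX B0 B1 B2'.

Sextets: d=29, d=29, /=63, g=32
24-bit: (29<<18) | (29<<12) | (63<<6) | 32
      = 0x740000 | 0x01D000 | 0x000FC0 | 0x000020
      = 0x75DFE0
Bytes: (v>>16)&0xFF=75, (v>>8)&0xFF=DF, v&0xFF=E0

Answer: 0x75DFE0 75 DF E0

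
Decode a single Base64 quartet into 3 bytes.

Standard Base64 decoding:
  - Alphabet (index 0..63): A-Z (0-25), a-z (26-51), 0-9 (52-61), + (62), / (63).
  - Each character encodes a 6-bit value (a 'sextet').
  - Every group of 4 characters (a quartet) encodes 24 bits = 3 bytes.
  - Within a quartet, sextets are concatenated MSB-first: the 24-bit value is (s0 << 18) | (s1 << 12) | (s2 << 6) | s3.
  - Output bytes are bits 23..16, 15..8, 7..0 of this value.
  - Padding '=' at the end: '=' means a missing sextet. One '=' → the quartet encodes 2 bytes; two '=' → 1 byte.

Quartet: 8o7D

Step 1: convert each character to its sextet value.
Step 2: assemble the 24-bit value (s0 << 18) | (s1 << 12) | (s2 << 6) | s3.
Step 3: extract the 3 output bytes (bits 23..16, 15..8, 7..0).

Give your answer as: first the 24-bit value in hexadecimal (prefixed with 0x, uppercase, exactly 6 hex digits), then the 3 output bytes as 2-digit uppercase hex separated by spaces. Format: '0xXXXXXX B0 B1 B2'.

Answer: 0xF28EC3 F2 8E C3

Derivation:
Sextets: 8=60, o=40, 7=59, D=3
24-bit: (60<<18) | (40<<12) | (59<<6) | 3
      = 0xF00000 | 0x028000 | 0x000EC0 | 0x000003
      = 0xF28EC3
Bytes: (v>>16)&0xFF=F2, (v>>8)&0xFF=8E, v&0xFF=C3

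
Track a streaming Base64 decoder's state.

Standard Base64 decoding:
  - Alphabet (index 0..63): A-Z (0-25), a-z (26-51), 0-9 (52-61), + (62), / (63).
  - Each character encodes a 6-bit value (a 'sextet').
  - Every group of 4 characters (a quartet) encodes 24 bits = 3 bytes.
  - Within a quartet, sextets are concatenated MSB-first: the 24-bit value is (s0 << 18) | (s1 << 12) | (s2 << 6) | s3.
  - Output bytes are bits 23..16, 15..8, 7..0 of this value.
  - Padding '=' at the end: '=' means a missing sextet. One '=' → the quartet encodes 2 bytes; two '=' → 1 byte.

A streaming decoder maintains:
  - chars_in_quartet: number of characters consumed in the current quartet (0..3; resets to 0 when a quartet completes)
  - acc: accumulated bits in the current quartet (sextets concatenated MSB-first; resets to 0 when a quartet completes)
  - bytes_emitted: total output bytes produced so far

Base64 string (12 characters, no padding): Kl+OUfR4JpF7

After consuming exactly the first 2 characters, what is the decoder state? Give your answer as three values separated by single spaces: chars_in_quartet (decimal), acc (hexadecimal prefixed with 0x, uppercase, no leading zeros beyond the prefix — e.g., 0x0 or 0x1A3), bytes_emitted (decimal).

Answer: 2 0x2A5 0

Derivation:
After char 0 ('K'=10): chars_in_quartet=1 acc=0xA bytes_emitted=0
After char 1 ('l'=37): chars_in_quartet=2 acc=0x2A5 bytes_emitted=0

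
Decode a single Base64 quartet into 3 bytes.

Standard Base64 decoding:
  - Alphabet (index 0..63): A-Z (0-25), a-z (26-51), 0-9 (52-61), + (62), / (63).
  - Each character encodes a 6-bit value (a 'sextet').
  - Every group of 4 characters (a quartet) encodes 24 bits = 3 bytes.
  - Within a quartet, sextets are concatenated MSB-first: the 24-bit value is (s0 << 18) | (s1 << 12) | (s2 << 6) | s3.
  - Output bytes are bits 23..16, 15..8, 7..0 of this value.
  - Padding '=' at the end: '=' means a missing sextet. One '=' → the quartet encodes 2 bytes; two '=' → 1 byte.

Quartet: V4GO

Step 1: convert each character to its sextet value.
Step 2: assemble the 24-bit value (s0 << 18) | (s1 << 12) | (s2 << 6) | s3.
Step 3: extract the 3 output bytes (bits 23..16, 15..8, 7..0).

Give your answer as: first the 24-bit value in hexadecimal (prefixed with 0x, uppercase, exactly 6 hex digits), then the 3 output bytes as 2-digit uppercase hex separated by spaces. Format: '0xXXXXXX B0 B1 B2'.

Answer: 0x57818E 57 81 8E

Derivation:
Sextets: V=21, 4=56, G=6, O=14
24-bit: (21<<18) | (56<<12) | (6<<6) | 14
      = 0x540000 | 0x038000 | 0x000180 | 0x00000E
      = 0x57818E
Bytes: (v>>16)&0xFF=57, (v>>8)&0xFF=81, v&0xFF=8E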